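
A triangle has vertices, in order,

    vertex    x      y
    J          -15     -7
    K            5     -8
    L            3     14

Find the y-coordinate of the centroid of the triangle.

Apply the shoelace (surveyor's) formula. First the cross-terms c_i = x_i·y_{i+1} − x_{i+1}·y_i:
  155, 94, 189  ⇒  2A = 438, A = 219.
Then Σ (y_i + y_{i+1})·c_i = -438, so ȳ = -438 / (6·219) = -1/3.

-1/3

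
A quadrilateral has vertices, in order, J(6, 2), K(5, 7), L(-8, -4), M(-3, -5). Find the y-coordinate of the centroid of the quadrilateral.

0.2

Apply the shoelace formula. First the cross-terms c_i = x_i·y_{i+1} − x_{i+1}·y_i:
  32, 36, 28, 24  ⇒  2A = 120, A = 60.
Then Σ (y_i + y_{i+1})·c_i = 72, so ȳ = 72 / (6·60) = 0.2.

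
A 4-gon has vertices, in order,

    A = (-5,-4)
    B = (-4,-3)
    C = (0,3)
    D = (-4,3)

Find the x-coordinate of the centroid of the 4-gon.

Apply the shoelace (surveyor's) formula. First the cross-terms c_i = x_i·y_{i+1} − x_{i+1}·y_i:
  -1, -12, 12, 31  ⇒  2A = 30, A = 15.
Then Σ (x_i + x_{i+1})·c_i = -270, so x̄ = -270 / (6·15) = -3.

-3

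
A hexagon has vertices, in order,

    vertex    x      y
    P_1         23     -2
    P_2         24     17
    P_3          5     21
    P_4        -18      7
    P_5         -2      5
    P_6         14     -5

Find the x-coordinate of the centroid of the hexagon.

403/47

Apply the shoelace (surveyor's) formula. First the cross-terms c_i = x_i·y_{i+1} − x_{i+1}·y_i:
  439, 419, 413, -76, -60, 87  ⇒  2A = 1222, A = 611.
Then Σ (x_i + x_{i+1})·c_i = 31434, so x̄ = 31434 / (6·611) = 403/47.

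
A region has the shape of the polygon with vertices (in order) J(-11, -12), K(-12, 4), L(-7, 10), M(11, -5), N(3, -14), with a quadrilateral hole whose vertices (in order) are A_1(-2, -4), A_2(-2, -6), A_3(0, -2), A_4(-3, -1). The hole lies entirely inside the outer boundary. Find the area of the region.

Outer boundary:
Cross-terms: -188, -92, -75, -139, -190  ⇒  Σ = -684
Area = |Σ|/2 = 342.
Hole:
Σ = (4) + (4) + (-6) + (10) = 12
Area = |Σ|/2 = 6.
Net area = 342 − 6 = 336.

336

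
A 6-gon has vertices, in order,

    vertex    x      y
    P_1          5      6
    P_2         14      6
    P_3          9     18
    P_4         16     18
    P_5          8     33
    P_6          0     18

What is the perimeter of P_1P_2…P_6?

76

|P_1P_2| = √((9)² + (0)²) = √81 = 9
|P_2P_3| = √((-5)² + (12)²) = √169 = 13
|P_3P_4| = √((7)² + (0)²) = √49 = 7
|P_4P_5| = √((-8)² + (15)²) = √289 = 17
|P_5P_6| = √((-8)² + (-15)²) = √289 = 17
|P_6P_1| = √((5)² + (-12)²) = √169 = 13
Perimeter = 9 + 13 + 7 + 17 + 17 + 13 = 76.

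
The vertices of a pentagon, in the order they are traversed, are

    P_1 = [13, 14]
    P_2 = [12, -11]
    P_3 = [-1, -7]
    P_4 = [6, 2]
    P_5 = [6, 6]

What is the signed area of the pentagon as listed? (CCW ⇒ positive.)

Apply the shoelace (surveyor's) formula: 2A = Σ (x_i·y_{i+1} − x_{i+1}·y_i), indices taken mod 5.
P_1→P_2: (13)(-11) − (12)(14) = -311
P_2→P_3: (12)(-7) − (-1)(-11) = -95
P_3→P_4: (-1)(2) − (6)(-7) = 40
P_4→P_5: (6)(6) − (6)(2) = 24
P_5→P_1: (6)(14) − (13)(6) = 6
Σ = -336
Signed area = Σ/2 = -168 (negative ⇒ clockwise traversal).

-168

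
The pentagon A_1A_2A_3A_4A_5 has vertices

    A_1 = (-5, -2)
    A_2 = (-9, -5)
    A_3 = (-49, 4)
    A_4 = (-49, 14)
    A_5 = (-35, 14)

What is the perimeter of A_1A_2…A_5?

104

|A_1A_2| = √((-4)² + (-3)²) = √25 = 5
|A_2A_3| = √((-40)² + (9)²) = √1681 = 41
|A_3A_4| = √((0)² + (10)²) = √100 = 10
|A_4A_5| = √((14)² + (0)²) = √196 = 14
|A_5A_1| = √((30)² + (-16)²) = √1156 = 34
Perimeter = 5 + 41 + 10 + 14 + 34 = 104.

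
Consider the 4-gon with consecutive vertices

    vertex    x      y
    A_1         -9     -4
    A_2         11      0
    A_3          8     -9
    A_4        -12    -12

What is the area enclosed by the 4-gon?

159.5

Apply the shoelace formula: 2A = Σ (x_i·y_{i+1} − x_{i+1}·y_i), indices taken mod 4.
Cross-terms: 44, -99, -204, -60  ⇒  Σ = -319
Area = |Σ|/2 = 159.5.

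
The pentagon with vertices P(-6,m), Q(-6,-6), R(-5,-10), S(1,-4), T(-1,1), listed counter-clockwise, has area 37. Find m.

Write out the shoelace sum; only the two edges meeting at P involve m:
2·Area = [((-1)·m − (-6)·1) + ((-6)·(-6) − (-6)·m)] + 57
       = 5·m + 99 = 74
⇒ m = -5.

-5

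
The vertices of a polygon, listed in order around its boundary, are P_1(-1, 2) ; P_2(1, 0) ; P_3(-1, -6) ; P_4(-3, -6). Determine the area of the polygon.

Apply the shoelace (surveyor's) formula: 2A = Σ (x_i·y_{i+1} − x_{i+1}·y_i), indices taken mod 4.
Σ = (-2) + (-6) + (-12) + (-12) = -32
Area = |Σ|/2 = 16.

16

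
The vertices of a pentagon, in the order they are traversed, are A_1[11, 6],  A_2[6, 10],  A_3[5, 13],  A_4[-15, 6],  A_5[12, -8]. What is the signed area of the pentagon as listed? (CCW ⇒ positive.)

Apply Gauss's area formula: 2A = Σ (x_i·y_{i+1} − x_{i+1}·y_i), indices taken mod 5.
Σ = (74) + (28) + (225) + (48) + (160) = 535
Signed area = Σ/2 = 267.5 (positive ⇒ counter-clockwise traversal).

267.5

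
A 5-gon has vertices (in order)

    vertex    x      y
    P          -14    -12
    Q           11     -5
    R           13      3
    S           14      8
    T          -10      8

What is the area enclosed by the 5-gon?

393

Apply the shoelace formula: 2A = Σ (x_i·y_{i+1} − x_{i+1}·y_i), indices taken mod 5.
Σ = (202) + (98) + (62) + (192) + (232) = 786
Area = |Σ|/2 = 393.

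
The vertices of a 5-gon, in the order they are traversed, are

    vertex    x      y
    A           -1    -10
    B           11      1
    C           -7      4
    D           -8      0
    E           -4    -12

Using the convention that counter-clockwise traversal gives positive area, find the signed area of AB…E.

158

Cross-terms: 109, 51, 32, 96, 28  ⇒  Σ = 316
Signed area = Σ/2 = 158 (positive ⇒ counter-clockwise traversal).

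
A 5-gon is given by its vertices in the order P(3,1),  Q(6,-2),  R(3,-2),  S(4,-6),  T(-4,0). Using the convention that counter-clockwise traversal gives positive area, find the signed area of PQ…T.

Apply the surveyor's formula: 2A = Σ (x_i·y_{i+1} − x_{i+1}·y_i), indices taken mod 5.
Σ = (-12) + (-6) + (-10) + (-24) + (-4) = -56
Signed area = Σ/2 = -28 (negative ⇒ clockwise traversal).

-28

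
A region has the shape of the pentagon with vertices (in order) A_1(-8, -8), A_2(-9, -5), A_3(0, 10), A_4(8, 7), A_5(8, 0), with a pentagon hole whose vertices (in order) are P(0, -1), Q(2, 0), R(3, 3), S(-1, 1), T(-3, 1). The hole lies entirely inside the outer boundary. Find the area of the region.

151.5

Outer boundary:
Σ = (-32) + (-90) + (-80) + (-56) + (-64) = -322
Area = |Σ|/2 = 161.
Hole:
Apply the shoelace formula: 2A = Σ (x_i·y_{i+1} − x_{i+1}·y_i), indices taken mod 5.
P→Q: (0)(0) − (2)(-1) = 2
Q→R: (2)(3) − (3)(0) = 6
R→S: (3)(1) − (-1)(3) = 6
S→T: (-1)(1) − (-3)(1) = 2
T→P: (-3)(-1) − (0)(1) = 3
Σ = 19
Area = |Σ|/2 = 9.5.
Net area = 161 − 9.5 = 151.5.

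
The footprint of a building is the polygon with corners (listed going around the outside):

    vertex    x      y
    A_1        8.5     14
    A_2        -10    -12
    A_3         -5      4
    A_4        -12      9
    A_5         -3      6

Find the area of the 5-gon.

98.5

Apply the surveyor's formula: 2A = Σ (x_i·y_{i+1} − x_{i+1}·y_i), indices taken mod 5.
Σ = (38) + (-100) + (3) + (-45) + (-93) = -197
Area = |Σ|/2 = 98.5.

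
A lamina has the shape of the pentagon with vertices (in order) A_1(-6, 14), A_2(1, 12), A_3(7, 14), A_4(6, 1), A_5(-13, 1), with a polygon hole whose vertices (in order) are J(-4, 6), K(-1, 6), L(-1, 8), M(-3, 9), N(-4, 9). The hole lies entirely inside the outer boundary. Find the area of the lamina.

187

Outer boundary:
Apply the surveyor's formula: 2A = Σ (x_i·y_{i+1} − x_{i+1}·y_i), indices taken mod 5.
Cross-terms: -86, -70, -77, 19, -176  ⇒  Σ = -390
Area = |Σ|/2 = 195.
Hole:
Apply the shoelace formula: 2A = Σ (x_i·y_{i+1} − x_{i+1}·y_i), indices taken mod 5.
Σ = (-18) + (-2) + (15) + (9) + (12) = 16
Area = |Σ|/2 = 8.
Net area = 195 − 8 = 187.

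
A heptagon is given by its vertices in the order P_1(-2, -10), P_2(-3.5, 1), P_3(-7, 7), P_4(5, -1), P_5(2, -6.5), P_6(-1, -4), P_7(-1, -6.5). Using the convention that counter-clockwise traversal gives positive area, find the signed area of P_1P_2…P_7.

Apply Gauss's area formula: 2A = Σ (x_i·y_{i+1} − x_{i+1}·y_i), indices taken mod 7.
Σ = (-37) + (-17.5) + (-28) + (-30.5) + (-14.5) + (2.5) + (-3) = -128
Signed area = Σ/2 = -64 (negative ⇒ clockwise traversal).

-64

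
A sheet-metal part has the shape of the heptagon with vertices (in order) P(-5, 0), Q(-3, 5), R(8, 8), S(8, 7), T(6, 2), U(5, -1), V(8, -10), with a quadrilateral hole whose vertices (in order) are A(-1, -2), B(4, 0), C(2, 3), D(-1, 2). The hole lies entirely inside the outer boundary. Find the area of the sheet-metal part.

Outer boundary:
Apply the shoelace formula: 2A = Σ (x_i·y_{i+1} − x_{i+1}·y_i), indices taken mod 7.
Σ = (-25) + (-64) + (-8) + (-26) + (-16) + (-42) + (-50) = -231
Area = |Σ|/2 = 115.5.
Hole:
Apply the surveyor's formula: 2A = Σ (x_i·y_{i+1} − x_{i+1}·y_i), indices taken mod 4.
Cross-terms: 8, 12, 7, 4  ⇒  Σ = 31
Area = |Σ|/2 = 15.5.
Net area = 115.5 − 15.5 = 100.

100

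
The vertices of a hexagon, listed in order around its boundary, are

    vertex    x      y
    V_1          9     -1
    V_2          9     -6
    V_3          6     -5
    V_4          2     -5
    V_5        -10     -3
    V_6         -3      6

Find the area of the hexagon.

125

Σ = (-45) + (-9) + (-20) + (-56) + (-69) + (-51) = -250
Area = |Σ|/2 = 125.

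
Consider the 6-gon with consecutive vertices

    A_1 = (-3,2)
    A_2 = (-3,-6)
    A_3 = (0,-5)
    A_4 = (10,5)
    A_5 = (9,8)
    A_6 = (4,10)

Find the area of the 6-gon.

110

Apply Gauss's area formula: 2A = Σ (x_i·y_{i+1} − x_{i+1}·y_i), indices taken mod 6.
Σ = (24) + (15) + (50) + (35) + (58) + (38) = 220
Area = |Σ|/2 = 110.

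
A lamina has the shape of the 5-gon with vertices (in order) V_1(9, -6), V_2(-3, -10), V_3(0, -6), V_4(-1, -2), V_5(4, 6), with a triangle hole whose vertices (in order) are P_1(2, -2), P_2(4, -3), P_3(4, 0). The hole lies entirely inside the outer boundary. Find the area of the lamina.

83

Outer boundary:
Cross-terms: -108, 18, -6, 2, -78  ⇒  Σ = -172
Area = |Σ|/2 = 86.
Hole:
P_1→P_2: (2)(-3) − (4)(-2) = 2
P_2→P_3: (4)(0) − (4)(-3) = 12
P_3→P_1: (4)(-2) − (2)(0) = -8
Σ = 6
Area = |Σ|/2 = 3.
Net area = 86 − 3 = 83.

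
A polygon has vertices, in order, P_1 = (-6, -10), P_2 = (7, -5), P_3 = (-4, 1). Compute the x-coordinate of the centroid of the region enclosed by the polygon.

Apply Gauss's area formula. First the cross-terms c_i = x_i·y_{i+1} − x_{i+1}·y_i:
  100, -13, 46  ⇒  2A = 133, A = 66.5.
Then Σ (x_i + x_{i+1})·c_i = -399, so x̄ = -399 / (6·66.5) = -1.

-1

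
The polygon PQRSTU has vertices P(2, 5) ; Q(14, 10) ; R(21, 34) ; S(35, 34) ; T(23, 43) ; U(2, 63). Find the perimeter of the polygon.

|PQ| = √((12)² + (5)²) = √169 = 13
|QR| = √((7)² + (24)²) = √625 = 25
|RS| = √((14)² + (0)²) = √196 = 14
|ST| = √((-12)² + (9)²) = √225 = 15
|TU| = √((-21)² + (20)²) = √841 = 29
|UP| = √((0)² + (-58)²) = √3364 = 58
Perimeter = 13 + 25 + 14 + 15 + 29 + 58 = 154.

154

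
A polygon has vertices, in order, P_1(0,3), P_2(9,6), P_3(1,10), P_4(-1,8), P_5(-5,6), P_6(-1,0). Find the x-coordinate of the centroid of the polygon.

15/14

Apply Gauss's area formula. First the cross-terms c_i = x_i·y_{i+1} − x_{i+1}·y_i:
  -27, 84, 18, 34, 6, -3  ⇒  2A = 112, A = 56.
Then Σ (x_i + x_{i+1})·c_i = 360, so x̄ = 360 / (6·56) = 15/14.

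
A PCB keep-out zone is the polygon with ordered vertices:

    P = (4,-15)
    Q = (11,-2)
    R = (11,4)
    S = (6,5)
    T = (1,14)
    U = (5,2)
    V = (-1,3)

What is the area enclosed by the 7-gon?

Apply the surveyor's formula: 2A = Σ (x_i·y_{i+1} − x_{i+1}·y_i), indices taken mod 7.
P→Q: (4)(-2) − (11)(-15) = 157
Q→R: (11)(4) − (11)(-2) = 66
R→S: (11)(5) − (6)(4) = 31
S→T: (6)(14) − (1)(5) = 79
T→U: (1)(2) − (5)(14) = -68
U→V: (5)(3) − (-1)(2) = 17
V→P: (-1)(-15) − (4)(3) = 3
Σ = 285
Area = |Σ|/2 = 142.5.

142.5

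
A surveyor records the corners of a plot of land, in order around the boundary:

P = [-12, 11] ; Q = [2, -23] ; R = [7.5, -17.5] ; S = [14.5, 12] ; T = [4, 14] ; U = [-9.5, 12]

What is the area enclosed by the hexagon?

555.375

P→Q: (-12)(-23) − (2)(11) = 254
Q→R: (2)(-17.5) − (7.5)(-23) = 137.5
R→S: (7.5)(12) − (14.5)(-17.5) = 343.75
S→T: (14.5)(14) − (4)(12) = 155
T→U: (4)(12) − (-9.5)(14) = 181
U→P: (-9.5)(11) − (-12)(12) = 39.5
Σ = 1110.75
Area = |Σ|/2 = 555.375.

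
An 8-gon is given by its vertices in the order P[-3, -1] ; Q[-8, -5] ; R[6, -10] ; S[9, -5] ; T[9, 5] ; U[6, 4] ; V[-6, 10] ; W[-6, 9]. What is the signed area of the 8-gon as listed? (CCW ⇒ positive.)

198

Apply Gauss's area formula: 2A = Σ (x_i·y_{i+1} − x_{i+1}·y_i), indices taken mod 8.
Σ = (7) + (110) + (60) + (90) + (6) + (84) + (6) + (33) = 396
Signed area = Σ/2 = 198 (positive ⇒ counter-clockwise traversal).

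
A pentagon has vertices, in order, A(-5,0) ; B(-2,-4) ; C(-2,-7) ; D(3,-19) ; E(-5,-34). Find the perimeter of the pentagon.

|AB| = √((3)² + (-4)²) = √25 = 5
|BC| = √((0)² + (-3)²) = √9 = 3
|CD| = √((5)² + (-12)²) = √169 = 13
|DE| = √((-8)² + (-15)²) = √289 = 17
|EA| = √((0)² + (34)²) = √1156 = 34
Perimeter = 5 + 3 + 13 + 17 + 34 = 72.

72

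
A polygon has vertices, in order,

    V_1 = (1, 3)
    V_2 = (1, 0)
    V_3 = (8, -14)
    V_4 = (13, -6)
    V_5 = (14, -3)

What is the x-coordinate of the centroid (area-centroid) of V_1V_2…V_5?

508/69

Apply Gauss's area formula. First the cross-terms c_i = x_i·y_{i+1} − x_{i+1}·y_i:
  -3, -14, 134, 45, 45  ⇒  2A = 207, A = 103.5.
Then Σ (x_i + x_{i+1})·c_i = 4572, so x̄ = 4572 / (6·103.5) = 508/69.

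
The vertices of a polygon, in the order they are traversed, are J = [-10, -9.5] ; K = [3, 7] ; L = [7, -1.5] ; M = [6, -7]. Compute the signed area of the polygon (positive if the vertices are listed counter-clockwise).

-131

Apply the surveyor's formula: 2A = Σ (x_i·y_{i+1} − x_{i+1}·y_i), indices taken mod 4.
Cross-terms: -41.5, -53.5, -40, -127  ⇒  Σ = -262
Signed area = Σ/2 = -131 (negative ⇒ clockwise traversal).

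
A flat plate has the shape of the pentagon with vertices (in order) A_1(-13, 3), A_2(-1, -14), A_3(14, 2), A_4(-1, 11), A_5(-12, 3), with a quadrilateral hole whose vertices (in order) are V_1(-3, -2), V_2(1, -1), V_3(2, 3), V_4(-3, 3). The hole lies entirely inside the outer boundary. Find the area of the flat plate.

Outer boundary:
Apply the surveyor's formula: 2A = Σ (x_i·y_{i+1} − x_{i+1}·y_i), indices taken mod 5.
A_1→A_2: (-13)(-14) − (-1)(3) = 185
A_2→A_3: (-1)(2) − (14)(-14) = 194
A_3→A_4: (14)(11) − (-1)(2) = 156
A_4→A_5: (-1)(3) − (-12)(11) = 129
A_5→A_1: (-12)(3) − (-13)(3) = 3
Σ = 667
Area = |Σ|/2 = 333.5.
Hole:
Apply the shoelace (surveyor's) formula: 2A = Σ (x_i·y_{i+1} − x_{i+1}·y_i), indices taken mod 4.
Σ = (5) + (5) + (15) + (15) = 40
Area = |Σ|/2 = 20.
Net area = 333.5 − 20 = 313.5.

313.5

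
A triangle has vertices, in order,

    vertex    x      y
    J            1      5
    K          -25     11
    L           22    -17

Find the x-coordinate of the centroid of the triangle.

Apply Gauss's area formula. First the cross-terms c_i = x_i·y_{i+1} − x_{i+1}·y_i:
  136, 183, 127  ⇒  2A = 446, A = 223.
Then Σ (x_i + x_{i+1})·c_i = -892, so x̄ = -892 / (6·223) = -2/3.

-2/3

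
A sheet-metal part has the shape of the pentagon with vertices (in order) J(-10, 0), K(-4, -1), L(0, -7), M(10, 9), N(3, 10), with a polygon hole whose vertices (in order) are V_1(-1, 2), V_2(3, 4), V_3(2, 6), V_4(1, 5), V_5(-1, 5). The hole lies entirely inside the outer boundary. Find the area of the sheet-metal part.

132

Outer boundary:
Apply the shoelace formula: 2A = Σ (x_i·y_{i+1} − x_{i+1}·y_i), indices taken mod 5.
J→K: (-10)(-1) − (-4)(0) = 10
K→L: (-4)(-7) − (0)(-1) = 28
L→M: (0)(9) − (10)(-7) = 70
M→N: (10)(10) − (3)(9) = 73
N→J: (3)(0) − (-10)(10) = 100
Σ = 281
Area = |Σ|/2 = 140.5.
Hole:
Apply the surveyor's formula: 2A = Σ (x_i·y_{i+1} − x_{i+1}·y_i), indices taken mod 5.
Cross-terms: -10, 10, 4, 10, 3  ⇒  Σ = 17
Area = |Σ|/2 = 8.5.
Net area = 140.5 − 8.5 = 132.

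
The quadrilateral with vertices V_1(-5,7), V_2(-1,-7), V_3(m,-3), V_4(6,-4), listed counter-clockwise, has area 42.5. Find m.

The doubled signed area Σ (x_i y_{i+1} − x_{i+1} y_i) is linear in m.
With m=0 it equals 85; the coefficient of m is 3 (from the two edges through V_3).
So 3·m + 85 = 2·42.5 = 85 ⇒ m = 0.

0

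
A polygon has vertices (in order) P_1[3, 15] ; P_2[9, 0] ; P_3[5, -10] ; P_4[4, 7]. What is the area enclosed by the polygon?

Apply the surveyor's formula: 2A = Σ (x_i·y_{i+1} − x_{i+1}·y_i), indices taken mod 4.
Cross-terms: -135, -90, 75, 39  ⇒  Σ = -111
Area = |Σ|/2 = 55.5.

55.5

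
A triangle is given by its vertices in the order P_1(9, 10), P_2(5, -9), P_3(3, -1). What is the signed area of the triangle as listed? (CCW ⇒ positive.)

-35

Σ = (-131) + (22) + (39) = -70
Signed area = Σ/2 = -35 (negative ⇒ clockwise traversal).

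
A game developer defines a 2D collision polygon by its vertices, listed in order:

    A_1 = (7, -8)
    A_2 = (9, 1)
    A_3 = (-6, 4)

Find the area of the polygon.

70.5

Apply the shoelace (surveyor's) formula: 2A = Σ (x_i·y_{i+1} − x_{i+1}·y_i), indices taken mod 3.
Σ = (79) + (42) + (20) = 141
Area = |Σ|/2 = 70.5.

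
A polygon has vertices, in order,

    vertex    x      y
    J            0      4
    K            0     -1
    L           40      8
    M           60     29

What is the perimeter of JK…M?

140

|JK| = √((0)² + (-5)²) = √25 = 5
|KL| = √((40)² + (9)²) = √1681 = 41
|LM| = √((20)² + (21)²) = √841 = 29
|MJ| = √((-60)² + (-25)²) = √4225 = 65
Perimeter = 5 + 41 + 29 + 65 = 140.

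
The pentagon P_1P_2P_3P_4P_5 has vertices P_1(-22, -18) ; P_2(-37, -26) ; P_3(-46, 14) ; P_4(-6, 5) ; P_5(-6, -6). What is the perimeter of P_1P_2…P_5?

130

|P_1P_2| = √((-15)² + (-8)²) = √289 = 17
|P_2P_3| = √((-9)² + (40)²) = √1681 = 41
|P_3P_4| = √((40)² + (-9)²) = √1681 = 41
|P_4P_5| = √((0)² + (-11)²) = √121 = 11
|P_5P_1| = √((-16)² + (-12)²) = √400 = 20
Perimeter = 17 + 41 + 41 + 11 + 20 = 130.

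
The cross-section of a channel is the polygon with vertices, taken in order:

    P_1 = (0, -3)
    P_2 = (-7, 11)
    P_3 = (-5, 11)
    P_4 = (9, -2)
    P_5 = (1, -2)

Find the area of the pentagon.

Apply the surveyor's formula: 2A = Σ (x_i·y_{i+1} − x_{i+1}·y_i), indices taken mod 5.
Cross-terms: -21, -22, -89, -16, -3  ⇒  Σ = -151
Area = |Σ|/2 = 75.5.

75.5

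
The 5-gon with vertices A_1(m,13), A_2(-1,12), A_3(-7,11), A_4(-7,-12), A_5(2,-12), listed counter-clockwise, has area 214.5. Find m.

2

The doubled signed area Σ (x_i y_{i+1} − x_{i+1} y_i) is linear in m.
With m=0 it equals 381; the coefficient of m is 24 (from the two edges through A_1).
So 24·m + 381 = 2·214.5 = 429 ⇒ m = 2.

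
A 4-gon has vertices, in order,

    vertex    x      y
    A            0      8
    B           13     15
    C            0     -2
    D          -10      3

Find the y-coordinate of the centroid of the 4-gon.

Apply Gauss's area formula. First the cross-terms c_i = x_i·y_{i+1} − x_{i+1}·y_i:
  -104, -26, -20, -80  ⇒  2A = -230, A = -115.
Then Σ (y_i + y_{i+1})·c_i = -3630, so ȳ = -3630 / (6·(-115)) = 121/23.

121/23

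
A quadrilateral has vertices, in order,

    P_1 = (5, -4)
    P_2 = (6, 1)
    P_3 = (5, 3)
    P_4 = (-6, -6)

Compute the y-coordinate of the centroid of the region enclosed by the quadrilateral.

-77/36

Apply the shoelace (surveyor's) formula. First the cross-terms c_i = x_i·y_{i+1} − x_{i+1}·y_i:
  29, 13, -12, 54  ⇒  2A = 84, A = 42.
Then Σ (y_i + y_{i+1})·c_i = -539, so ȳ = -539 / (6·42) = -77/36.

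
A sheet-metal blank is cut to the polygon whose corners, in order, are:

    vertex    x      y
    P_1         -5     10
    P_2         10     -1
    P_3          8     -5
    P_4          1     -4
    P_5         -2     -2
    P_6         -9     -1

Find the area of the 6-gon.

142.5

Apply the surveyor's formula: 2A = Σ (x_i·y_{i+1} − x_{i+1}·y_i), indices taken mod 6.
Cross-terms: -95, -42, -27, -10, -16, -95  ⇒  Σ = -285
Area = |Σ|/2 = 142.5.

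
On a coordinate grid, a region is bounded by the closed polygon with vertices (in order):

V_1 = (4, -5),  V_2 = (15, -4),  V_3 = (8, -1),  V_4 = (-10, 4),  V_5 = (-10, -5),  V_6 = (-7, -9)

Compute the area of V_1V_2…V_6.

157

Apply the surveyor's formula: 2A = Σ (x_i·y_{i+1} − x_{i+1}·y_i), indices taken mod 6.
Cross-terms: 59, 17, 22, 90, 55, 71  ⇒  Σ = 314
Area = |Σ|/2 = 157.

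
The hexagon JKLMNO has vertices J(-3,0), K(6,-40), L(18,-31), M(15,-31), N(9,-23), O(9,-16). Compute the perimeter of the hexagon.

96

|JK| = √((9)² + (-40)²) = √1681 = 41
|KL| = √((12)² + (9)²) = √225 = 15
|LM| = √((-3)² + (0)²) = √9 = 3
|MN| = √((-6)² + (8)²) = √100 = 10
|NO| = √((0)² + (7)²) = √49 = 7
|OJ| = √((-12)² + (16)²) = √400 = 20
Perimeter = 41 + 15 + 3 + 10 + 7 + 20 = 96.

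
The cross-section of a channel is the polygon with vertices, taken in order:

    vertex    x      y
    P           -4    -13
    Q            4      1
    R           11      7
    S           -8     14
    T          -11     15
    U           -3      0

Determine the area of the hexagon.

P→Q: (-4)(1) − (4)(-13) = 48
Q→R: (4)(7) − (11)(1) = 17
R→S: (11)(14) − (-8)(7) = 210
S→T: (-8)(15) − (-11)(14) = 34
T→U: (-11)(0) − (-3)(15) = 45
U→P: (-3)(-13) − (-4)(0) = 39
Σ = 393
Area = |Σ|/2 = 196.5.

196.5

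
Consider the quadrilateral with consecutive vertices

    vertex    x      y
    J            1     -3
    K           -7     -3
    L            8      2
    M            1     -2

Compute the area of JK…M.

Apply the shoelace formula: 2A = Σ (x_i·y_{i+1} − x_{i+1}·y_i), indices taken mod 4.
J→K: (1)(-3) − (-7)(-3) = -24
K→L: (-7)(2) − (8)(-3) = 10
L→M: (8)(-2) − (1)(2) = -18
M→J: (1)(-3) − (1)(-2) = -1
Σ = -33
Area = |Σ|/2 = 16.5.

16.5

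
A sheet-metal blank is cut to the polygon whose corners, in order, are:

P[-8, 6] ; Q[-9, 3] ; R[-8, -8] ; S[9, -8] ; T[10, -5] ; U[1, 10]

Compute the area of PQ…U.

Apply the shoelace formula: 2A = Σ (x_i·y_{i+1} − x_{i+1}·y_i), indices taken mod 6.
Cross-terms: 30, 96, 136, 35, 105, 86  ⇒  Σ = 488
Area = |Σ|/2 = 244.

244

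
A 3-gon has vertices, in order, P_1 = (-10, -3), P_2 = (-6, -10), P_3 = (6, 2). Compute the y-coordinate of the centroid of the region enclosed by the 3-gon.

-11/3

Apply Gauss's area formula. First the cross-terms c_i = x_i·y_{i+1} − x_{i+1}·y_i:
  82, 48, 2  ⇒  2A = 132, A = 66.
Then Σ (y_i + y_{i+1})·c_i = -1452, so ȳ = -1452 / (6·66) = -11/3.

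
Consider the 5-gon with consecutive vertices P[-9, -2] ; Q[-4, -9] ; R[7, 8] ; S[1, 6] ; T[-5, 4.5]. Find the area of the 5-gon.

111.5

Apply Gauss's area formula: 2A = Σ (x_i·y_{i+1} − x_{i+1}·y_i), indices taken mod 5.
Σ = (73) + (31) + (34) + (34.5) + (50.5) = 223
Area = |Σ|/2 = 111.5.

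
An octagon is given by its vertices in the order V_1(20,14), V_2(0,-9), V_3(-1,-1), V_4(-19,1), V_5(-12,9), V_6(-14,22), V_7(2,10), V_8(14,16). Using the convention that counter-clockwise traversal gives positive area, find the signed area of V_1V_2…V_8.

Σ = (-180) + (-9) + (-20) + (-159) + (-138) + (-184) + (-108) + (-124) = -922
Signed area = Σ/2 = -461 (negative ⇒ clockwise traversal).

-461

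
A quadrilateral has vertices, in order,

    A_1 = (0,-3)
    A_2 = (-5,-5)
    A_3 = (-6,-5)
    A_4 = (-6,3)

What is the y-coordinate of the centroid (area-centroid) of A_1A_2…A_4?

-133/75

Apply the surveyor's formula. First the cross-terms c_i = x_i·y_{i+1} − x_{i+1}·y_i:
  -15, -5, -48, 18  ⇒  2A = -50, A = -25.
Then Σ (y_i + y_{i+1})·c_i = 266, so ȳ = 266 / (6·(-25)) = -133/75.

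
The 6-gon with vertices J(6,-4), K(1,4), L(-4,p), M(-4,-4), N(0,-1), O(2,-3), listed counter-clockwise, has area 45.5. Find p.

The doubled signed area Σ (x_i y_{i+1} − x_{i+1} y_i) is linear in p.
With p=0 it equals 76; the coefficient of p is 5 (from the two edges through L).
So 5·p + 76 = 2·45.5 = 91 ⇒ p = 3.

3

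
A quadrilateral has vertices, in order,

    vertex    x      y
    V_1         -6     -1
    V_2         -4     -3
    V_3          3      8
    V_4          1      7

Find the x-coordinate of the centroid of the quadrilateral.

Apply the shoelace formula. First the cross-terms c_i = x_i·y_{i+1} − x_{i+1}·y_i:
  14, -23, 13, 41  ⇒  2A = 45, A = 22.5.
Then Σ (x_i + x_{i+1})·c_i = -270, so x̄ = -270 / (6·22.5) = -2.

-2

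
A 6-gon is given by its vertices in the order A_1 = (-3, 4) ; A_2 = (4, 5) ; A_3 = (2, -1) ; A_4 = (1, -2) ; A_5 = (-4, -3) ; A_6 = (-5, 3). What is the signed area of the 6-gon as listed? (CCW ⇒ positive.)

-48.5

Σ = (-31) + (-14) + (-3) + (-11) + (-27) + (-11) = -97
Signed area = Σ/2 = -48.5 (negative ⇒ clockwise traversal).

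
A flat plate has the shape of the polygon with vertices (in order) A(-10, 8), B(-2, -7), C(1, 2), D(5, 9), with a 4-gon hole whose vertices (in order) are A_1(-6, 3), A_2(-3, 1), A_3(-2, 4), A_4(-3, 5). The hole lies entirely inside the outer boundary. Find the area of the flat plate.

101

Outer boundary:
Σ = (86) + (3) + (-1) + (130) = 218
Area = |Σ|/2 = 109.
Hole:
Apply the surveyor's formula: 2A = Σ (x_i·y_{i+1} − x_{i+1}·y_i), indices taken mod 4.
Cross-terms: 3, -10, 2, 21  ⇒  Σ = 16
Area = |Σ|/2 = 8.
Net area = 109 − 8 = 101.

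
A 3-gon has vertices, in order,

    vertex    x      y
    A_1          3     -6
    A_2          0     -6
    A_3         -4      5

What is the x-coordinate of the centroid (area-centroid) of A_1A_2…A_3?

-1/3

Apply the shoelace formula. First the cross-terms c_i = x_i·y_{i+1} − x_{i+1}·y_i:
  -18, -24, 9  ⇒  2A = -33, A = -16.5.
Then Σ (x_i + x_{i+1})·c_i = 33, so x̄ = 33 / (6·(-16.5)) = -1/3.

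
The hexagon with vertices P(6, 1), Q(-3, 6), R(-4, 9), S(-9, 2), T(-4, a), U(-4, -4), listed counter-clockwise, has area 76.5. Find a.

0

Write out the shoelace sum; only the two edges meeting at T involve a:
2·Area = [((-9)·a − (-4)·2) + ((-4)·(-4) − (-4)·a)] + 129
       = -5·a + 153 = 153
⇒ a = 0.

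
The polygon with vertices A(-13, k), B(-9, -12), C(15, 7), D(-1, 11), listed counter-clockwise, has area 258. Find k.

-9

The doubled signed area Σ (x_i y_{i+1} − x_{i+1} y_i) is linear in k.
With k=0 it equals 588; the coefficient of k is 8 (from the two edges through A).
So 8·k + 588 = 2·258 = 516 ⇒ k = -9.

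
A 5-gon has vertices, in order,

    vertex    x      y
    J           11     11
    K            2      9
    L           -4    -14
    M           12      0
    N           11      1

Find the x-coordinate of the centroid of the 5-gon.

67/15

Apply Gauss's area formula. First the cross-terms c_i = x_i·y_{i+1} − x_{i+1}·y_i:
  77, 8, 168, 12, 110  ⇒  2A = 375, A = 187.5.
Then Σ (x_i + x_{i+1})·c_i = 5025, so x̄ = 5025 / (6·187.5) = 67/15.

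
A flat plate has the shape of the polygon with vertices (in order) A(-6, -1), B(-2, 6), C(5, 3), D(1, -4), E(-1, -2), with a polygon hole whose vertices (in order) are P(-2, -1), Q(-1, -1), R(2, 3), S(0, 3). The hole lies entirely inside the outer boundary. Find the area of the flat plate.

51

Outer boundary:
Cross-terms: -38, -36, -23, -6, -11  ⇒  Σ = -114
Area = |Σ|/2 = 57.
Hole:
Apply Gauss's area formula: 2A = Σ (x_i·y_{i+1} − x_{i+1}·y_i), indices taken mod 4.
Σ = (1) + (-1) + (6) + (6) = 12
Area = |Σ|/2 = 6.
Net area = 57 − 6 = 51.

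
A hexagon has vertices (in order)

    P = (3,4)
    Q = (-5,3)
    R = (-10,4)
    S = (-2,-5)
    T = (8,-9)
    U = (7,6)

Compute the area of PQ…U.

Cross-terms: 29, 10, 58, 58, 111, 10  ⇒  Σ = 276
Area = |Σ|/2 = 138.

138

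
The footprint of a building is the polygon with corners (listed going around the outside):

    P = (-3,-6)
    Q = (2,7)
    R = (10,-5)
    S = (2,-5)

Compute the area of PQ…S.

Cross-terms: -9, -80, -40, -27  ⇒  Σ = -156
Area = |Σ|/2 = 78.

78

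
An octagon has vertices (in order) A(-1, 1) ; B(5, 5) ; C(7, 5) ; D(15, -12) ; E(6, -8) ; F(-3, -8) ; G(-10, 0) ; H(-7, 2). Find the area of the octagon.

Cross-terms: -10, -10, -159, -48, -72, -80, -20, -5  ⇒  Σ = -404
Area = |Σ|/2 = 202.

202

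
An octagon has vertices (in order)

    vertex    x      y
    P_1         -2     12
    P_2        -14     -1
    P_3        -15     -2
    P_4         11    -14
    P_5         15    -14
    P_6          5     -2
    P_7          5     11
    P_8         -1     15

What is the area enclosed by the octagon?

340

Σ = (170) + (13) + (232) + (56) + (40) + (65) + (86) + (18) = 680
Area = |Σ|/2 = 340.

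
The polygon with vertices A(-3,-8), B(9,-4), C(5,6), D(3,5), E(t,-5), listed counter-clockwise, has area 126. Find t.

Write out the shoelace sum; only the two edges meeting at E involve t:
2·Area = [(3·(-5) − t·5) + (t·(-8) − (-3)·(-5))] + 165
       = -13·t + 135 = 252
⇒ t = -9.

-9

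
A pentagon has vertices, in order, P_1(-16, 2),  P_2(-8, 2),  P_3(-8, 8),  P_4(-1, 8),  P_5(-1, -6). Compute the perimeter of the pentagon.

52

|P_1P_2| = √((8)² + (0)²) = √64 = 8
|P_2P_3| = √((0)² + (6)²) = √36 = 6
|P_3P_4| = √((7)² + (0)²) = √49 = 7
|P_4P_5| = √((0)² + (-14)²) = √196 = 14
|P_5P_1| = √((-15)² + (8)²) = √289 = 17
Perimeter = 8 + 6 + 7 + 14 + 17 = 52.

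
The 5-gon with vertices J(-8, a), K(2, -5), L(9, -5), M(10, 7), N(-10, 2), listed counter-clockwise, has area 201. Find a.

-9

Write out the shoelace sum; only the two edges meeting at J involve a:
2·Area = [((-10)·a − (-8)·2) + ((-8)·(-5) − 2·a)] + 238
       = -12·a + 294 = 402
⇒ a = -9.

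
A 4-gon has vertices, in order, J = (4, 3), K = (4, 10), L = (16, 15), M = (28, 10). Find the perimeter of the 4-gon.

|JK| = √((0)² + (7)²) = √49 = 7
|KL| = √((12)² + (5)²) = √169 = 13
|LM| = √((12)² + (-5)²) = √169 = 13
|MJ| = √((-24)² + (-7)²) = √625 = 25
Perimeter = 7 + 13 + 13 + 25 = 58.

58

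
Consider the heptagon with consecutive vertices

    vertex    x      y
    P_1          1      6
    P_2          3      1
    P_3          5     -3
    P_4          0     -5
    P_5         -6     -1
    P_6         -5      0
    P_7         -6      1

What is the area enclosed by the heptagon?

66.5

Apply the surveyor's formula: 2A = Σ (x_i·y_{i+1} − x_{i+1}·y_i), indices taken mod 7.
Σ = (-17) + (-14) + (-25) + (-30) + (-5) + (-5) + (-37) = -133
Area = |Σ|/2 = 66.5.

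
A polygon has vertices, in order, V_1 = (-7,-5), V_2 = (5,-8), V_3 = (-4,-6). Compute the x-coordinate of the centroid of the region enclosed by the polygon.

Apply the shoelace (surveyor's) formula. First the cross-terms c_i = x_i·y_{i+1} − x_{i+1}·y_i:
  81, -62, -22  ⇒  2A = -3, A = -1.5.
Then Σ (x_i + x_{i+1})·c_i = 18, so x̄ = 18 / (6·(-1.5)) = -2.

-2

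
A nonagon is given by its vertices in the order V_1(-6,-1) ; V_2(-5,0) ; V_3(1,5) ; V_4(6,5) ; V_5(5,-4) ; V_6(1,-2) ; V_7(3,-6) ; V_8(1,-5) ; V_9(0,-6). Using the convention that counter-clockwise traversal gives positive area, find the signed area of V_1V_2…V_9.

Σ = (-5) + (-25) + (-25) + (-49) + (-6) + (0) + (-9) + (-6) + (-36) = -161
Signed area = Σ/2 = -80.5 (negative ⇒ clockwise traversal).

-80.5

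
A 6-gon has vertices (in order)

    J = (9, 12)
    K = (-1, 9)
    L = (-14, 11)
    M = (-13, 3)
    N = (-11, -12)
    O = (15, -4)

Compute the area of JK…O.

469

Apply the shoelace formula: 2A = Σ (x_i·y_{i+1} − x_{i+1}·y_i), indices taken mod 6.
Cross-terms: 93, 115, 101, 189, 224, 216  ⇒  Σ = 938
Area = |Σ|/2 = 469.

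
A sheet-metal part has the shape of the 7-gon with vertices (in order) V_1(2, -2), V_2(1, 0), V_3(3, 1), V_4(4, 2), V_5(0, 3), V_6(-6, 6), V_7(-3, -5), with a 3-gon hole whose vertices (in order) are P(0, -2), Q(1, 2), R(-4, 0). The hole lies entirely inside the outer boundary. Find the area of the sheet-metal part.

Outer boundary:
Apply the shoelace formula: 2A = Σ (x_i·y_{i+1} − x_{i+1}·y_i), indices taken mod 7.
Σ = (2) + (1) + (2) + (12) + (18) + (48) + (16) = 99
Area = |Σ|/2 = 49.5.
Hole:
Apply Gauss's area formula: 2A = Σ (x_i·y_{i+1} − x_{i+1}·y_i), indices taken mod 3.
Σ = (2) + (8) + (8) = 18
Area = |Σ|/2 = 9.
Net area = 49.5 − 9 = 40.5.

40.5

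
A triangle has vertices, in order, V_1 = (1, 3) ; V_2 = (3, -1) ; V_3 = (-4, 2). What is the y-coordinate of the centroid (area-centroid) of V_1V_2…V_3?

Apply the shoelace (surveyor's) formula. First the cross-terms c_i = x_i·y_{i+1} − x_{i+1}·y_i:
  -10, 2, -14  ⇒  2A = -22, A = -11.
Then Σ (y_i + y_{i+1})·c_i = -88, so ȳ = -88 / (6·(-11)) = 4/3.

4/3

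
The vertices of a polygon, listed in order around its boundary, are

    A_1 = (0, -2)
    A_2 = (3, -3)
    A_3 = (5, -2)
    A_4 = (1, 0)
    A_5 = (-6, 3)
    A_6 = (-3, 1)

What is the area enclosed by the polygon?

Apply the shoelace (surveyor's) formula: 2A = Σ (x_i·y_{i+1} − x_{i+1}·y_i), indices taken mod 6.
Σ = (6) + (9) + (2) + (3) + (3) + (6) = 29
Area = |Σ|/2 = 14.5.

14.5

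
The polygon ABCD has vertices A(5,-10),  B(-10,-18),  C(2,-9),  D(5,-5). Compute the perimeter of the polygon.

|AB| = √((-15)² + (-8)²) = √289 = 17
|BC| = √((12)² + (9)²) = √225 = 15
|CD| = √((3)² + (4)²) = √25 = 5
|DA| = √((0)² + (-5)²) = √25 = 5
Perimeter = 17 + 15 + 5 + 5 = 42.

42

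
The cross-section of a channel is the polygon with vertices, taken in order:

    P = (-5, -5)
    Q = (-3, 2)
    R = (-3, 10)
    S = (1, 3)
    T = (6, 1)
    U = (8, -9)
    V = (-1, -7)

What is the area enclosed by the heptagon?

121

Apply the shoelace (surveyor's) formula: 2A = Σ (x_i·y_{i+1} − x_{i+1}·y_i), indices taken mod 7.
P→Q: (-5)(2) − (-3)(-5) = -25
Q→R: (-3)(10) − (-3)(2) = -24
R→S: (-3)(3) − (1)(10) = -19
S→T: (1)(1) − (6)(3) = -17
T→U: (6)(-9) − (8)(1) = -62
U→V: (8)(-7) − (-1)(-9) = -65
V→P: (-1)(-5) − (-5)(-7) = -30
Σ = -242
Area = |Σ|/2 = 121.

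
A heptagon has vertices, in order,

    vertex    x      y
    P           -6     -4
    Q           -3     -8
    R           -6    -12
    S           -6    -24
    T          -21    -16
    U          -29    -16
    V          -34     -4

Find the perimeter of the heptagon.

|PQ| = √((3)² + (-4)²) = √25 = 5
|QR| = √((-3)² + (-4)²) = √25 = 5
|RS| = √((0)² + (-12)²) = √144 = 12
|ST| = √((-15)² + (8)²) = √289 = 17
|TU| = √((-8)² + (0)²) = √64 = 8
|UV| = √((-5)² + (12)²) = √169 = 13
|VP| = √((28)² + (0)²) = √784 = 28
Perimeter = 5 + 5 + 12 + 17 + 8 + 13 + 28 = 88.

88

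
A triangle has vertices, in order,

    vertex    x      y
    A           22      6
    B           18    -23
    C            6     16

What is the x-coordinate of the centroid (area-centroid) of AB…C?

Apply the shoelace (surveyor's) formula. First the cross-terms c_i = x_i·y_{i+1} − x_{i+1}·y_i:
  -614, 426, -316  ⇒  2A = -504, A = -252.
Then Σ (x_i + x_{i+1})·c_i = -23184, so x̄ = -23184 / (6·(-252)) = 46/3.

46/3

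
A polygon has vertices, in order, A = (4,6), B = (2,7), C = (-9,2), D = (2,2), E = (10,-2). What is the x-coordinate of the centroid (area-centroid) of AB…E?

89/63

Apply Gauss's area formula. First the cross-terms c_i = x_i·y_{i+1} − x_{i+1}·y_i:
  16, 67, -22, -24, 68  ⇒  2A = 105, A = 52.5.
Then Σ (x_i + x_{i+1})·c_i = 445, so x̄ = 445 / (6·52.5) = 89/63.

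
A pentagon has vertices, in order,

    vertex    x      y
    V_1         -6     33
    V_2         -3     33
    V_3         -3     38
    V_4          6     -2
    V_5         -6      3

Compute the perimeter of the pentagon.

92

|V_1V_2| = √((3)² + (0)²) = √9 = 3
|V_2V_3| = √((0)² + (5)²) = √25 = 5
|V_3V_4| = √((9)² + (-40)²) = √1681 = 41
|V_4V_5| = √((-12)² + (5)²) = √169 = 13
|V_5V_1| = √((0)² + (30)²) = √900 = 30
Perimeter = 3 + 5 + 41 + 13 + 30 = 92.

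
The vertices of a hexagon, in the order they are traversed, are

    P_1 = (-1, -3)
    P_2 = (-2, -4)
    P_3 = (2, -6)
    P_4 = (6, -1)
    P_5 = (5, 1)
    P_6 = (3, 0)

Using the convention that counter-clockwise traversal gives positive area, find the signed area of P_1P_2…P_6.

25.5

Apply the surveyor's formula: 2A = Σ (x_i·y_{i+1} − x_{i+1}·y_i), indices taken mod 6.
Cross-terms: -2, 20, 34, 11, -3, -9  ⇒  Σ = 51
Signed area = Σ/2 = 25.5 (positive ⇒ counter-clockwise traversal).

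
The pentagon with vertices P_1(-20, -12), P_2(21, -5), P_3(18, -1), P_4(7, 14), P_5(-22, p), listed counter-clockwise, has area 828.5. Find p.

15

Write out the shoelace sum; only the two edges meeting at P_5 involve p:
2·Area = [(7·p − (-22)·14) + ((-22)·(-12) − (-20)·p)] + 680
       = 27·p + 1252 = 1657
⇒ p = 15.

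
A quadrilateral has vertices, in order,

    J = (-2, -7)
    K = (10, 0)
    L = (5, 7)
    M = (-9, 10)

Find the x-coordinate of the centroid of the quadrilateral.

Apply Gauss's area formula. First the cross-terms c_i = x_i·y_{i+1} − x_{i+1}·y_i:
  70, 70, 113, 83  ⇒  2A = 336, A = 168.
Then Σ (x_i + x_{i+1})·c_i = 245, so x̄ = 245 / (6·168) = 35/144.

35/144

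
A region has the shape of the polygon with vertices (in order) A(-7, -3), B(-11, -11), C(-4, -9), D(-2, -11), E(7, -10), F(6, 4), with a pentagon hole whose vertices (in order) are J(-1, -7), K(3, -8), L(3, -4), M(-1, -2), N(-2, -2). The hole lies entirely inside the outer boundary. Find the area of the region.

Outer boundary:
Cross-terms: 44, 55, 26, 97, 88, 10  ⇒  Σ = 320
Area = |Σ|/2 = 160.
Hole:
J→K: (-1)(-8) − (3)(-7) = 29
K→L: (3)(-4) − (3)(-8) = 12
L→M: (3)(-2) − (-1)(-4) = -10
M→N: (-1)(-2) − (-2)(-2) = -2
N→J: (-2)(-7) − (-1)(-2) = 12
Σ = 41
Area = |Σ|/2 = 20.5.
Net area = 160 − 20.5 = 139.5.

139.5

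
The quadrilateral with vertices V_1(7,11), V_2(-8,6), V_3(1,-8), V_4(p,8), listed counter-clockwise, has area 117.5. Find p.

5

The doubled signed area Σ (x_i y_{i+1} − x_{i+1} y_i) is linear in p.
With p=0 it equals 140; the coefficient of p is 19 (from the two edges through V_4).
So 19·p + 140 = 2·117.5 = 235 ⇒ p = 5.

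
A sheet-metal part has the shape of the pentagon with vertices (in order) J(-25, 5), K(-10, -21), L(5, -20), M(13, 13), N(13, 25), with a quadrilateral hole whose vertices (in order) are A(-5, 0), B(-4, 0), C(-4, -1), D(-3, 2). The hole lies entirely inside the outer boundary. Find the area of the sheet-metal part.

Outer boundary:
Apply the surveyor's formula: 2A = Σ (x_i·y_{i+1} − x_{i+1}·y_i), indices taken mod 5.
J→K: (-25)(-21) − (-10)(5) = 575
K→L: (-10)(-20) − (5)(-21) = 305
L→M: (5)(13) − (13)(-20) = 325
M→N: (13)(25) − (13)(13) = 156
N→J: (13)(5) − (-25)(25) = 690
Σ = 2051
Area = |Σ|/2 = 1025.5.
Hole:
Apply the shoelace formula: 2A = Σ (x_i·y_{i+1} − x_{i+1}·y_i), indices taken mod 4.
A→B: (-5)(0) − (-4)(0) = 0
B→C: (-4)(-1) − (-4)(0) = 4
C→D: (-4)(2) − (-3)(-1) = -11
D→A: (-3)(0) − (-5)(2) = 10
Σ = 3
Area = |Σ|/2 = 1.5.
Net area = 1025.5 − 1.5 = 1024.

1024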